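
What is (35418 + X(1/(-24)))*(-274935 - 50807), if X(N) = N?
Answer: -138445399001/12 ≈ -1.1537e+10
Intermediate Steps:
(35418 + X(1/(-24)))*(-274935 - 50807) = (35418 + 1/(-24))*(-274935 - 50807) = (35418 - 1/24)*(-325742) = (850031/24)*(-325742) = -138445399001/12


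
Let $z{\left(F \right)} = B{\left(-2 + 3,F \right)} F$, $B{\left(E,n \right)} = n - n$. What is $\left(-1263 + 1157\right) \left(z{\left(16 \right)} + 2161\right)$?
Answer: $-229066$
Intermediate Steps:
$B{\left(E,n \right)} = 0$
$z{\left(F \right)} = 0$ ($z{\left(F \right)} = 0 F = 0$)
$\left(-1263 + 1157\right) \left(z{\left(16 \right)} + 2161\right) = \left(-1263 + 1157\right) \left(0 + 2161\right) = \left(-106\right) 2161 = -229066$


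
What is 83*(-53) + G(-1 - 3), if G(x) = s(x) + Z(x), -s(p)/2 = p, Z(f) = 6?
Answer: -4385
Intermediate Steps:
s(p) = -2*p
G(x) = 6 - 2*x (G(x) = -2*x + 6 = 6 - 2*x)
83*(-53) + G(-1 - 3) = 83*(-53) + (6 - 2*(-1 - 3)) = -4399 + (6 - 2*(-4)) = -4399 + (6 + 8) = -4399 + 14 = -4385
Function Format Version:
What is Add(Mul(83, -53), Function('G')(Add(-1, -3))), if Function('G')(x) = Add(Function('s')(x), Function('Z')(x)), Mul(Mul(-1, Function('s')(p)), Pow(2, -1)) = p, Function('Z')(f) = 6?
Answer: -4385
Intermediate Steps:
Function('s')(p) = Mul(-2, p)
Function('G')(x) = Add(6, Mul(-2, x)) (Function('G')(x) = Add(Mul(-2, x), 6) = Add(6, Mul(-2, x)))
Add(Mul(83, -53), Function('G')(Add(-1, -3))) = Add(Mul(83, -53), Add(6, Mul(-2, Add(-1, -3)))) = Add(-4399, Add(6, Mul(-2, -4))) = Add(-4399, Add(6, 8)) = Add(-4399, 14) = -4385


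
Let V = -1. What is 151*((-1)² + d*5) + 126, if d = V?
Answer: -478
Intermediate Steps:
d = -1
151*((-1)² + d*5) + 126 = 151*((-1)² - 1*5) + 126 = 151*(1 - 5) + 126 = 151*(-4) + 126 = -604 + 126 = -478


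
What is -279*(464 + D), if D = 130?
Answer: -165726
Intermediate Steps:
-279*(464 + D) = -279*(464 + 130) = -279*594 = -165726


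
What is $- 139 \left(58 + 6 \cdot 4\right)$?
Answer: $-11398$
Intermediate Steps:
$- 139 \left(58 + 6 \cdot 4\right) = - 139 \left(58 + 24\right) = \left(-139\right) 82 = -11398$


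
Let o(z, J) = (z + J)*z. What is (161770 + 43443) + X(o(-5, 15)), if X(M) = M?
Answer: 205163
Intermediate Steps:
o(z, J) = z*(J + z) (o(z, J) = (J + z)*z = z*(J + z))
(161770 + 43443) + X(o(-5, 15)) = (161770 + 43443) - 5*(15 - 5) = 205213 - 5*10 = 205213 - 50 = 205163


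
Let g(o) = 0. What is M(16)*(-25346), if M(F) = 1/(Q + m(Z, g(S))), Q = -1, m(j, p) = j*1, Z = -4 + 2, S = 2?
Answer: 25346/3 ≈ 8448.7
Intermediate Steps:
Z = -2
m(j, p) = j
M(F) = -⅓ (M(F) = 1/(-1 - 2) = 1/(-3) = -⅓)
M(16)*(-25346) = -⅓*(-25346) = 25346/3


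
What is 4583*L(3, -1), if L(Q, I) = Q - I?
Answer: 18332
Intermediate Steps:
4583*L(3, -1) = 4583*(3 - 1*(-1)) = 4583*(3 + 1) = 4583*4 = 18332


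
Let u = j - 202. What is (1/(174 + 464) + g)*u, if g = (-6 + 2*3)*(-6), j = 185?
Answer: -17/638 ≈ -0.026646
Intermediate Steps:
g = 0 (g = (-6 + 6)*(-6) = 0*(-6) = 0)
u = -17 (u = 185 - 202 = -17)
(1/(174 + 464) + g)*u = (1/(174 + 464) + 0)*(-17) = (1/638 + 0)*(-17) = (1/638)*(-17) = -17/638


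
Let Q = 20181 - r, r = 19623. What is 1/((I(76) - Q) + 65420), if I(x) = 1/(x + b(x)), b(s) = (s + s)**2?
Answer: 23180/1503501161 ≈ 1.5417e-5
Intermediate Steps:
b(s) = 4*s**2 (b(s) = (2*s)**2 = 4*s**2)
Q = 558 (Q = 20181 - 1*19623 = 20181 - 19623 = 558)
I(x) = 1/(x + 4*x**2)
1/((I(76) - Q) + 65420) = 1/((1/(76*(1 + 4*76)) - 1*558) + 65420) = 1/((1/(76*(1 + 304)) - 558) + 65420) = 1/(((1/76)/305 - 558) + 65420) = 1/(((1/76)*(1/305) - 558) + 65420) = 1/((1/23180 - 558) + 65420) = 1/(-12934439/23180 + 65420) = 1/(1503501161/23180) = 23180/1503501161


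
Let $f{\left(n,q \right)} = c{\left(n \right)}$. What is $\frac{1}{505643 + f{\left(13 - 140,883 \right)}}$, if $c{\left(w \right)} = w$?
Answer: $\frac{1}{505516} \approx 1.9782 \cdot 10^{-6}$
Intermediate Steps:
$f{\left(n,q \right)} = n$
$\frac{1}{505643 + f{\left(13 - 140,883 \right)}} = \frac{1}{505643 + \left(13 - 140\right)} = \frac{1}{505643 - 127} = \frac{1}{505516}$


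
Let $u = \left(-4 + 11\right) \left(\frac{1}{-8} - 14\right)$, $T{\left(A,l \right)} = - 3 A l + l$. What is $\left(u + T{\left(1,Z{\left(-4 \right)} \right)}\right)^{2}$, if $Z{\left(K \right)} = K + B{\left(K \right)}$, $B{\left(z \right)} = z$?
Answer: $\frac{439569}{64} \approx 6868.3$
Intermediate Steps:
$Z{\left(K \right)} = 2 K$ ($Z{\left(K \right)} = K + K = 2 K$)
$T{\left(A,l \right)} = l - 3 A l$ ($T{\left(A,l \right)} = - 3 A l + l = l - 3 A l$)
$u = - \frac{791}{8}$ ($u = 7 \left(- \frac{1}{8} - 14\right) = 7 \left(- \frac{113}{8}\right) = - \frac{791}{8} \approx -98.875$)
$\left(u + T{\left(1,Z{\left(-4 \right)} \right)}\right)^{2} = \left(- \frac{791}{8} + 2 \left(-4\right) \left(1 - 3\right)\right)^{2} = \left(- \frac{791}{8} - 8 \left(1 - 3\right)\right)^{2} = \left(- \frac{791}{8} - -16\right)^{2} = \left(- \frac{791}{8} + 16\right)^{2} = \left(- \frac{663}{8}\right)^{2} = \frac{439569}{64}$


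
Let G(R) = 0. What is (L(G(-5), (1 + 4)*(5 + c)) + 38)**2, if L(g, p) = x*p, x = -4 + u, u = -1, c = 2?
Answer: 18769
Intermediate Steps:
x = -5 (x = -4 - 1 = -5)
L(g, p) = -5*p
(L(G(-5), (1 + 4)*(5 + c)) + 38)**2 = (-5*(1 + 4)*(5 + 2) + 38)**2 = (-25*7 + 38)**2 = (-5*35 + 38)**2 = (-175 + 38)**2 = (-137)**2 = 18769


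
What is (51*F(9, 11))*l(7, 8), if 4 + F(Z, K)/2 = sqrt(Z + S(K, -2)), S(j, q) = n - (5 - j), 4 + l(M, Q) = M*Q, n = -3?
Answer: -21216 + 10608*sqrt(3) ≈ -2842.4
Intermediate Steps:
l(M, Q) = -4 + M*Q
S(j, q) = -8 + j (S(j, q) = -3 - (5 - j) = -3 + (-5 + j) = -8 + j)
F(Z, K) = -8 + 2*sqrt(-8 + K + Z) (F(Z, K) = -8 + 2*sqrt(Z + (-8 + K)) = -8 + 2*sqrt(-8 + K + Z))
(51*F(9, 11))*l(7, 8) = (51*(-8 + 2*sqrt(-8 + 11 + 9)))*(-4 + 7*8) = (51*(-8 + 2*sqrt(12)))*(-4 + 56) = (51*(-8 + 2*(2*sqrt(3))))*52 = (51*(-8 + 4*sqrt(3)))*52 = (-408 + 204*sqrt(3))*52 = -21216 + 10608*sqrt(3)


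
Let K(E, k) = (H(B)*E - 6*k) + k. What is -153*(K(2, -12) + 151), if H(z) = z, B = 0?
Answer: -32283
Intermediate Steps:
K(E, k) = -5*k (K(E, k) = (0*E - 6*k) + k = (0 - 6*k) + k = -6*k + k = -5*k)
-153*(K(2, -12) + 151) = -153*(-5*(-12) + 151) = -153*(60 + 151) = -153*211 = -32283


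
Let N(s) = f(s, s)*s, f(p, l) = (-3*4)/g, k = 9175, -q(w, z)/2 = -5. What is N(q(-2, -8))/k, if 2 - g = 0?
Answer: -12/1835 ≈ -0.0065395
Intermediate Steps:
g = 2 (g = 2 - 1*0 = 2 + 0 = 2)
q(w, z) = 10 (q(w, z) = -2*(-5) = 10)
f(p, l) = -6 (f(p, l) = -3*4/2 = -12*1/2 = -6)
N(s) = -6*s
N(q(-2, -8))/k = -6*10/9175 = -60*1/9175 = -12/1835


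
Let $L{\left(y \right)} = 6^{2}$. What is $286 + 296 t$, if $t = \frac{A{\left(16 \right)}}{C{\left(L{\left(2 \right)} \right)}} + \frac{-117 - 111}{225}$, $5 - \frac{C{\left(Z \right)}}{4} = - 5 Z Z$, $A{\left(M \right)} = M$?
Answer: $- \frac{1338902}{97275} \approx -13.764$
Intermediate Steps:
$L{\left(y \right)} = 36$
$C{\left(Z \right)} = 20 + 20 Z^{2}$ ($C{\left(Z \right)} = 20 - 4 - 5 Z Z = 20 - 4 \left(- 5 Z^{2}\right) = 20 + 20 Z^{2}$)
$t = - \frac{98512}{97275}$ ($t = \frac{16}{20 + 20 \cdot 36^{2}} + \frac{-117 - 111}{225} = \frac{16}{20 + 20 \cdot 1296} - \frac{76}{75} = \frac{16}{20 + 25920} - \frac{76}{75} = \frac{16}{25940} - \frac{76}{75} = 16 \cdot \frac{1}{25940} - \frac{76}{75} = \frac{4}{6485} - \frac{76}{75} = - \frac{98512}{97275} \approx -1.0127$)
$286 + 296 t = 286 + 296 \left(- \frac{98512}{97275}\right) = 286 - \frac{29159552}{97275} = - \frac{1338902}{97275}$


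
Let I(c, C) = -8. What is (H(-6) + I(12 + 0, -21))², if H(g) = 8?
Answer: 0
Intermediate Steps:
(H(-6) + I(12 + 0, -21))² = (8 - 8)² = 0² = 0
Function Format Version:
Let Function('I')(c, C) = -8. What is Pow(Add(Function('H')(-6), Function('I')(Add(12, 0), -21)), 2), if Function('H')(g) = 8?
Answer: 0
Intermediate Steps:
Pow(Add(Function('H')(-6), Function('I')(Add(12, 0), -21)), 2) = Pow(Add(8, -8), 2) = Pow(0, 2) = 0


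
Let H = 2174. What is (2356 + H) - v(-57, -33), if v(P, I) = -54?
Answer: 4584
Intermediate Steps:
(2356 + H) - v(-57, -33) = (2356 + 2174) - 1*(-54) = 4530 + 54 = 4584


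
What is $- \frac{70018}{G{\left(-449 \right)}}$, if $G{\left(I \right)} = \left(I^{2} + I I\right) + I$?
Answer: $- \frac{5386}{30981} \approx -0.17385$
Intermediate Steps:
$G{\left(I \right)} = I + 2 I^{2}$ ($G{\left(I \right)} = \left(I^{2} + I^{2}\right) + I = 2 I^{2} + I = I + 2 I^{2}$)
$- \frac{70018}{G{\left(-449 \right)}} = - \frac{70018}{\left(-449\right) \left(1 + 2 \left(-449\right)\right)} = - \frac{70018}{\left(-449\right) \left(1 - 898\right)} = - \frac{70018}{\left(-449\right) \left(-897\right)} = - \frac{70018}{402753} = \left(-70018\right) \frac{1}{402753} = - \frac{5386}{30981}$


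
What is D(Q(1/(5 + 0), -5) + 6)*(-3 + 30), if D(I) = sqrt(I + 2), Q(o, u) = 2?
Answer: 27*sqrt(10) ≈ 85.381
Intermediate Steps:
D(I) = sqrt(2 + I)
D(Q(1/(5 + 0), -5) + 6)*(-3 + 30) = sqrt(2 + (2 + 6))*(-3 + 30) = sqrt(2 + 8)*27 = sqrt(10)*27 = 27*sqrt(10)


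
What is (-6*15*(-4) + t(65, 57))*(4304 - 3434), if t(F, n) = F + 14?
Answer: 381930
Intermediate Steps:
t(F, n) = 14 + F
(-6*15*(-4) + t(65, 57))*(4304 - 3434) = (-6*15*(-4) + (14 + 65))*(4304 - 3434) = (-90*(-4) + 79)*870 = (360 + 79)*870 = 439*870 = 381930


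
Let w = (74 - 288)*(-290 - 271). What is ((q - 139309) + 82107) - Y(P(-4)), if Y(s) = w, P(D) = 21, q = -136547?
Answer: -313803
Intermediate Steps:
w = 120054 (w = -214*(-561) = 120054)
Y(s) = 120054
((q - 139309) + 82107) - Y(P(-4)) = ((-136547 - 139309) + 82107) - 1*120054 = (-275856 + 82107) - 120054 = -193749 - 120054 = -313803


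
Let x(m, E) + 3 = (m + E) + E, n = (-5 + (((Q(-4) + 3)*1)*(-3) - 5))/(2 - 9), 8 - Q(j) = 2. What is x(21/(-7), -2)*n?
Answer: -370/7 ≈ -52.857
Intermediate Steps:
Q(j) = 6 (Q(j) = 8 - 1*2 = 8 - 2 = 6)
n = 37/7 (n = (-5 + (((6 + 3)*1)*(-3) - 5))/(2 - 9) = (-5 + ((9*1)*(-3) - 5))/(-7) = (-5 + (9*(-3) - 5))*(-⅐) = (-5 + (-27 - 5))*(-⅐) = (-5 - 32)*(-⅐) = -37*(-⅐) = 37/7 ≈ 5.2857)
x(m, E) = -3 + m + 2*E (x(m, E) = -3 + ((m + E) + E) = -3 + ((E + m) + E) = -3 + (m + 2*E) = -3 + m + 2*E)
x(21/(-7), -2)*n = (-3 + 21/(-7) + 2*(-2))*(37/7) = (-3 + 21*(-⅐) - 4)*(37/7) = (-3 - 3 - 4)*(37/7) = -10*37/7 = -370/7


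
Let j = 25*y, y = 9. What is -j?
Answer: -225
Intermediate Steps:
j = 225 (j = 25*9 = 225)
-j = -1*225 = -225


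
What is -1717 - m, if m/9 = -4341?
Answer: 37352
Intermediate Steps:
m = -39069 (m = 9*(-4341) = -39069)
-1717 - m = -1717 - 1*(-39069) = -1717 + 39069 = 37352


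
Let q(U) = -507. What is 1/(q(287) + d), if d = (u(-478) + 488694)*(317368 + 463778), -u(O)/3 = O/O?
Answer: 1/381739019379 ≈ 2.6196e-12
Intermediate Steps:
u(O) = -3 (u(O) = -3*O/O = -3*1 = -3)
d = 381739019886 (d = (-3 + 488694)*(317368 + 463778) = 488691*781146 = 381739019886)
1/(q(287) + d) = 1/(-507 + 381739019886) = 1/381739019379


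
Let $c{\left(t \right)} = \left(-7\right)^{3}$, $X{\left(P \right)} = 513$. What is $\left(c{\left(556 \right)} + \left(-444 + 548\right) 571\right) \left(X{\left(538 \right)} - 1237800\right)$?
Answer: $-73050661767$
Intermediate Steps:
$c{\left(t \right)} = -343$
$\left(c{\left(556 \right)} + \left(-444 + 548\right) 571\right) \left(X{\left(538 \right)} - 1237800\right) = \left(-343 + \left(-444 + 548\right) 571\right) \left(513 - 1237800\right) = \left(-343 + 104 \cdot 571\right) \left(-1237287\right) = \left(-343 + 59384\right) \left(-1237287\right) = 59041 \left(-1237287\right) = -73050661767$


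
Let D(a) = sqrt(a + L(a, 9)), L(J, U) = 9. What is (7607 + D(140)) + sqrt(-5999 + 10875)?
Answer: 7607 + sqrt(149) + 2*sqrt(1219) ≈ 7689.0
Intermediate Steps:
D(a) = sqrt(9 + a) (D(a) = sqrt(a + 9) = sqrt(9 + a))
(7607 + D(140)) + sqrt(-5999 + 10875) = (7607 + sqrt(9 + 140)) + sqrt(-5999 + 10875) = (7607 + sqrt(149)) + sqrt(4876) = (7607 + sqrt(149)) + 2*sqrt(1219) = 7607 + sqrt(149) + 2*sqrt(1219)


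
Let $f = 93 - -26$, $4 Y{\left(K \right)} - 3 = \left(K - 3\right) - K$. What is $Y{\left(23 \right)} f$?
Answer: $0$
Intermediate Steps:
$Y{\left(K \right)} = 0$ ($Y{\left(K \right)} = \frac{3}{4} + \frac{\left(K - 3\right) - K}{4} = \frac{3}{4} + \frac{\left(-3 + K\right) - K}{4} = \frac{3}{4} + \frac{1}{4} \left(-3\right) = \frac{3}{4} - \frac{3}{4} = 0$)
$f = 119$ ($f = 93 + 26 = 119$)
$Y{\left(23 \right)} f = 0 \cdot 119 = 0$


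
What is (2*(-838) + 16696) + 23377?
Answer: 38397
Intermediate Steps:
(2*(-838) + 16696) + 23377 = (-1676 + 16696) + 23377 = 15020 + 23377 = 38397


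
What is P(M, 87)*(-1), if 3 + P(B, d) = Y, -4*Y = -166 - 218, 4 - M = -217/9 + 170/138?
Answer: -93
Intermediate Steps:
M = 5564/207 (M = 4 - (-217/9 + 170/138) = 4 - (-217*⅑ + 170*(1/138)) = 4 - (-217/9 + 85/69) = 4 - 1*(-4736/207) = 4 + 4736/207 = 5564/207 ≈ 26.879)
Y = 96 (Y = -(-166 - 218)/4 = -¼*(-384) = 96)
P(B, d) = 93 (P(B, d) = -3 + 96 = 93)
P(M, 87)*(-1) = 93*(-1) = -93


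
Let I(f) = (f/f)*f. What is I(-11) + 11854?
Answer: 11843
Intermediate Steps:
I(f) = f (I(f) = 1*f = f)
I(-11) + 11854 = -11 + 11854 = 11843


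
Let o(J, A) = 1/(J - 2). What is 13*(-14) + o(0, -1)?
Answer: -365/2 ≈ -182.50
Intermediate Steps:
o(J, A) = 1/(-2 + J)
13*(-14) + o(0, -1) = 13*(-14) + 1/(-2 + 0) = -182 + 1/(-2) = -182 - ½ = -365/2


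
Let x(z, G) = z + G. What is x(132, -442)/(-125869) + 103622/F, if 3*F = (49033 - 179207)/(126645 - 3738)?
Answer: -2404576651640269/8192435603 ≈ -2.9351e+5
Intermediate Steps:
x(z, G) = G + z
F = -130174/368721 (F = ((49033 - 179207)/(126645 - 3738))/3 = (-130174/122907)/3 = (-130174*1/122907)/3 = (⅓)*(-130174/122907) = -130174/368721 ≈ -0.35304)
x(132, -442)/(-125869) + 103622/F = (-442 + 132)/(-125869) + 103622/(-130174/368721) = -310*(-1/125869) + 103622*(-368721/130174) = 310/125869 - 19103803731/65087 = -2404576651640269/8192435603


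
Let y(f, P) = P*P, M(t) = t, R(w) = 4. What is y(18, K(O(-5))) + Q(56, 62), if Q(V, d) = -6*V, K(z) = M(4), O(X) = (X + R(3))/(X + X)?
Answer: -320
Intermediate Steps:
O(X) = (4 + X)/(2*X) (O(X) = (X + 4)/(X + X) = (4 + X)/((2*X)) = (4 + X)*(1/(2*X)) = (4 + X)/(2*X))
K(z) = 4
y(f, P) = P²
y(18, K(O(-5))) + Q(56, 62) = 4² - 6*56 = 16 - 336 = -320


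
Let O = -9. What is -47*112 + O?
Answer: -5273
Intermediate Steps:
-47*112 + O = -47*112 - 9 = -5264 - 9 = -5273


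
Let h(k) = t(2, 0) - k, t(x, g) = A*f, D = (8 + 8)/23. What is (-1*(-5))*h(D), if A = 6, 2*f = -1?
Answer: -425/23 ≈ -18.478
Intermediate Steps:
D = 16/23 (D = 16*(1/23) = 16/23 ≈ 0.69565)
f = -1/2 (f = (1/2)*(-1) = -1/2 ≈ -0.50000)
t(x, g) = -3 (t(x, g) = 6*(-1/2) = -3)
h(k) = -3 - k
(-1*(-5))*h(D) = (-1*(-5))*(-3 - 1*16/23) = 5*(-3 - 16/23) = 5*(-85/23) = -425/23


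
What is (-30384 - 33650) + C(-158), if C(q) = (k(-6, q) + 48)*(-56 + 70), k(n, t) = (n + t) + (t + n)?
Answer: -67954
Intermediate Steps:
k(n, t) = 2*n + 2*t (k(n, t) = (n + t) + (n + t) = 2*n + 2*t)
C(q) = 504 + 28*q (C(q) = ((2*(-6) + 2*q) + 48)*(-56 + 70) = ((-12 + 2*q) + 48)*14 = (36 + 2*q)*14 = 504 + 28*q)
(-30384 - 33650) + C(-158) = (-30384 - 33650) + (504 + 28*(-158)) = -64034 + (504 - 4424) = -64034 - 3920 = -67954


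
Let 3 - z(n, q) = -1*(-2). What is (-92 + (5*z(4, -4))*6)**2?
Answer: 3844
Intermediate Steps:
z(n, q) = 1 (z(n, q) = 3 - (-1)*(-2) = 3 - 1*2 = 3 - 2 = 1)
(-92 + (5*z(4, -4))*6)**2 = (-92 + (5*1)*6)**2 = (-92 + 5*6)**2 = (-92 + 30)**2 = (-62)**2 = 3844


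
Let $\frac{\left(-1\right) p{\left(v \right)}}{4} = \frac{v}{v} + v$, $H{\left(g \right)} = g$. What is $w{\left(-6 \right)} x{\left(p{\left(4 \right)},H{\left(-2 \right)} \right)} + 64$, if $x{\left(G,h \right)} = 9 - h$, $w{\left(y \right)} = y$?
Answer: $-2$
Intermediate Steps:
$p{\left(v \right)} = -4 - 4 v$ ($p{\left(v \right)} = - 4 \left(\frac{v}{v} + v\right) = - 4 \left(1 + v\right) = -4 - 4 v$)
$w{\left(-6 \right)} x{\left(p{\left(4 \right)},H{\left(-2 \right)} \right)} + 64 = - 6 \left(9 - -2\right) + 64 = - 6 \left(9 + 2\right) + 64 = \left(-6\right) 11 + 64 = -66 + 64 = -2$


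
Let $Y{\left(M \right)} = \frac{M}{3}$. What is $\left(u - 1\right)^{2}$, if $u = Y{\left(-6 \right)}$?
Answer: $9$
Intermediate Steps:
$Y{\left(M \right)} = \frac{M}{3}$ ($Y{\left(M \right)} = M \frac{1}{3} = \frac{M}{3}$)
$u = -2$ ($u = \frac{1}{3} \left(-6\right) = -2$)
$\left(u - 1\right)^{2} = \left(-2 - 1\right)^{2} = \left(-3\right)^{2} = 9$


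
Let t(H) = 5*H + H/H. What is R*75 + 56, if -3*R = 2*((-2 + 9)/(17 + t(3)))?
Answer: 1498/33 ≈ 45.394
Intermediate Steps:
t(H) = 1 + 5*H (t(H) = 5*H + 1 = 1 + 5*H)
R = -14/99 (R = -2*(-2 + 9)/(17 + (1 + 5*3))/3 = -2*7/(17 + (1 + 15))/3 = -2*7/(17 + 16)/3 = -2*7/33/3 = -2*7*(1/33)/3 = -2*7/(3*33) = -⅓*14/33 = -14/99 ≈ -0.14141)
R*75 + 56 = -14/99*75 + 56 = -350/33 + 56 = 1498/33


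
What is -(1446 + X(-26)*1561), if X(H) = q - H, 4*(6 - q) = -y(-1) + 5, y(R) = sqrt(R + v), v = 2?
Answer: -49837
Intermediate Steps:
y(R) = sqrt(2 + R) (y(R) = sqrt(R + 2) = sqrt(2 + R))
q = 5 (q = 6 - (-sqrt(2 - 1) + 5)/4 = 6 - (-sqrt(1) + 5)/4 = 6 - (-1*1 + 5)/4 = 6 - (-1 + 5)/4 = 6 - 1/4*4 = 6 - 1 = 5)
X(H) = 5 - H
-(1446 + X(-26)*1561) = -(1446 + (5 - 1*(-26))*1561) = -(1446 + (5 + 26)*1561) = -(1446 + 31*1561) = -(1446 + 48391) = -1*49837 = -49837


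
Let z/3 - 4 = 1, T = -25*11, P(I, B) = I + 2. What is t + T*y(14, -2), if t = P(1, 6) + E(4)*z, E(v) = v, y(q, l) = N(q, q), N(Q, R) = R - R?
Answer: 63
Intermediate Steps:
P(I, B) = 2 + I
T = -275
N(Q, R) = 0
y(q, l) = 0
z = 15 (z = 12 + 3*1 = 12 + 3 = 15)
t = 63 (t = (2 + 1) + 4*15 = 3 + 60 = 63)
t + T*y(14, -2) = 63 - 275*0 = 63 + 0 = 63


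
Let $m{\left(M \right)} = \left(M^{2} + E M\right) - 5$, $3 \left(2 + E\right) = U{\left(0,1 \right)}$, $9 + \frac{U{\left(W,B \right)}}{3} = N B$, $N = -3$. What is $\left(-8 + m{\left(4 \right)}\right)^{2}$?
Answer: $2809$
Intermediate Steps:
$U{\left(W,B \right)} = -27 - 9 B$ ($U{\left(W,B \right)} = -27 + 3 \left(- 3 B\right) = -27 - 9 B$)
$E = -14$ ($E = -2 + \frac{-27 - 9}{3} = -2 + \frac{1}{3} \left(-36\right) = -2 - 12 = -14$)
$m{\left(M \right)} = -5 + M^{2} - 14 M$ ($m{\left(M \right)} = \left(M^{2} - 14 M\right) - 5 = -5 + M^{2} - 14 M$)
$\left(-8 + m{\left(4 \right)}\right)^{2} = \left(-8 - \left(61 - 16\right)\right)^{2} = \left(-8 - 45\right)^{2} = \left(-53\right)^{2} = 2809$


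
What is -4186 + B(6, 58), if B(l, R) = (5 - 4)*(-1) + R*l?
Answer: -3839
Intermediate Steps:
B(l, R) = -1 + R*l (B(l, R) = 1*(-1) + R*l = -1 + R*l)
-4186 + B(6, 58) = -4186 + (-1 + 58*6) = -4186 + (-1 + 348) = -4186 + 347 = -3839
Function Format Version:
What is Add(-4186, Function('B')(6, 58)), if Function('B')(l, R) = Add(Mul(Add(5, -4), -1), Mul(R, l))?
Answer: -3839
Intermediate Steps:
Function('B')(l, R) = Add(-1, Mul(R, l)) (Function('B')(l, R) = Add(Mul(1, -1), Mul(R, l)) = Add(-1, Mul(R, l)))
Add(-4186, Function('B')(6, 58)) = Add(-4186, Add(-1, Mul(58, 6))) = Add(-4186, Add(-1, 348)) = Add(-4186, 347) = -3839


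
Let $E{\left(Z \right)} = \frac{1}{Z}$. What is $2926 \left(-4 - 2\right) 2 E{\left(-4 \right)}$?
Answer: $8778$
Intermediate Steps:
$2926 \left(-4 - 2\right) 2 E{\left(-4 \right)} = 2926 \frac{\left(-4 - 2\right) 2}{-4} = 2926 \left(-6\right) 2 \left(- \frac{1}{4}\right) = 2926 \left(\left(-12\right) \left(- \frac{1}{4}\right)\right) = 2926 \cdot 3 = 8778$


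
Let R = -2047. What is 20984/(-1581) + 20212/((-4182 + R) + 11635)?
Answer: -798866/83793 ≈ -9.5338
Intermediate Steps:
20984/(-1581) + 20212/((-4182 + R) + 11635) = 20984/(-1581) + 20212/((-4182 - 2047) + 11635) = 20984*(-1/1581) + 20212/(-6229 + 11635) = -20984/1581 + 20212/5406 = -20984/1581 + 20212*(1/5406) = -20984/1581 + 10106/2703 = -798866/83793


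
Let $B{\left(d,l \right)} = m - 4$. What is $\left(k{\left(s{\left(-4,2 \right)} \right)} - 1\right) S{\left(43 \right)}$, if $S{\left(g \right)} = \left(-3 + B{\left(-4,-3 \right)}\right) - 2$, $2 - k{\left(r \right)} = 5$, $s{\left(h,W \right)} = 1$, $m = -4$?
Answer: $52$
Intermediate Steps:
$k{\left(r \right)} = -3$ ($k{\left(r \right)} = 2 - 5 = -3$)
$B{\left(d,l \right)} = -8$ ($B{\left(d,l \right)} = -4 - 4 = -8$)
$S{\left(g \right)} = -13$ ($S{\left(g \right)} = \left(-3 - 8\right) - 2 = -11 - 2 = -13$)
$\left(k{\left(s{\left(-4,2 \right)} \right)} - 1\right) S{\left(43 \right)} = \left(-3 - 1\right) \left(-13\right) = \left(-4\right) \left(-13\right) = 52$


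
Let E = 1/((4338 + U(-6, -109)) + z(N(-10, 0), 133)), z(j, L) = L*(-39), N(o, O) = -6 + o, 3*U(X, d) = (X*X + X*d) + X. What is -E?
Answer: 1/621 ≈ 0.0016103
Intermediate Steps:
U(X, d) = X/3 + X**2/3 + X*d/3 (U(X, d) = ((X*X + X*d) + X)/3 = ((X**2 + X*d) + X)/3 = (X + X**2 + X*d)/3 = X/3 + X**2/3 + X*d/3)
z(j, L) = -39*L
E = -1/621 (E = 1/((4338 + (1/3)*(-6)*(1 - 6 - 109)) - 39*133) = 1/((4338 + (1/3)*(-6)*(-114)) - 5187) = 1/((4338 + 228) - 5187) = 1/(4566 - 5187) = 1/(-621) = -1/621 ≈ -0.0016103)
-E = -1*(-1/621) = 1/621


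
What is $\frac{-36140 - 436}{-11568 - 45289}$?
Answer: $\frac{36576}{56857} \approx 0.6433$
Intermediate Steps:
$\frac{-36140 - 436}{-11568 - 45289} = - \frac{36576}{-56857} = \left(-36576\right) \left(- \frac{1}{56857}\right) = \frac{36576}{56857}$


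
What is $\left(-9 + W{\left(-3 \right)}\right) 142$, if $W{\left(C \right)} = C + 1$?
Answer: $-1562$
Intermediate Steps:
$W{\left(C \right)} = 1 + C$
$\left(-9 + W{\left(-3 \right)}\right) 142 = \left(-9 + \left(1 - 3\right)\right) 142 = \left(-9 - 2\right) 142 = \left(-11\right) 142 = -1562$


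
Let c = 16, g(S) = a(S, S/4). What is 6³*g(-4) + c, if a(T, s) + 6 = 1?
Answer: -1064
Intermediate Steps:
a(T, s) = -5 (a(T, s) = -6 + 1 = -5)
g(S) = -5
6³*g(-4) + c = 6³*(-5) + 16 = 216*(-5) + 16 = -1080 + 16 = -1064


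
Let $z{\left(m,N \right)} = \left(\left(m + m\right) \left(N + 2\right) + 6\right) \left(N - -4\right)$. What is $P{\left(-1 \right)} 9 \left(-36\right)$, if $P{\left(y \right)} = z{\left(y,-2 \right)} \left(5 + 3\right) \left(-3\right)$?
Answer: $93312$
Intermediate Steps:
$z{\left(m,N \right)} = \left(4 + N\right) \left(6 + 2 m \left(2 + N\right)\right)$ ($z{\left(m,N \right)} = \left(2 m \left(2 + N\right) + 6\right) \left(N + 4\right) = \left(2 m \left(2 + N\right) + 6\right) \left(4 + N\right) = \left(6 + 2 m \left(2 + N\right)\right) \left(4 + N\right) = \left(4 + N\right) \left(6 + 2 m \left(2 + N\right)\right)$)
$P{\left(y \right)} = -288$ ($P{\left(y \right)} = \left(24 + 6 \left(-2\right) + 16 y + 2 y \left(-2\right)^{2} + 12 \left(-2\right) y\right) \left(5 + 3\right) \left(-3\right) = \left(24 - 12 + 16 y + 2 y 4 - 24 y\right) 8 \left(-3\right) = \left(24 - 12 + 16 y + 8 y - 24 y\right) \left(-24\right) = 12 \left(-24\right) = -288$)
$P{\left(-1 \right)} 9 \left(-36\right) = \left(-288\right) 9 \left(-36\right) = \left(-2592\right) \left(-36\right) = 93312$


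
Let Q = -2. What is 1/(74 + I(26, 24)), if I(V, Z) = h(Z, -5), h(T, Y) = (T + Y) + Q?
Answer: 1/91 ≈ 0.010989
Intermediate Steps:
h(T, Y) = -2 + T + Y (h(T, Y) = (T + Y) - 2 = -2 + T + Y)
I(V, Z) = -7 + Z (I(V, Z) = -2 + Z - 5 = -7 + Z)
1/(74 + I(26, 24)) = 1/(74 + (-7 + 24)) = 1/(74 + 17) = 1/91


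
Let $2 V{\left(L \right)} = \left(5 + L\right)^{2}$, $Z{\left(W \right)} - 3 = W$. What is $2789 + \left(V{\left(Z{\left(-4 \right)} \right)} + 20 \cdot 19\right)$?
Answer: $3177$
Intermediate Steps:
$Z{\left(W \right)} = 3 + W$
$V{\left(L \right)} = \frac{\left(5 + L\right)^{2}}{2}$
$2789 + \left(V{\left(Z{\left(-4 \right)} \right)} + 20 \cdot 19\right) = 2789 + \left(\frac{\left(5 + \left(3 - 4\right)\right)^{2}}{2} + 20 \cdot 19\right) = 2789 + \left(\frac{\left(5 - 1\right)^{2}}{2} + 380\right) = 2789 + \left(\frac{4^{2}}{2} + 380\right) = 2789 + \left(\frac{1}{2} \cdot 16 + 380\right) = 2789 + \left(8 + 380\right) = 2789 + 388 = 3177$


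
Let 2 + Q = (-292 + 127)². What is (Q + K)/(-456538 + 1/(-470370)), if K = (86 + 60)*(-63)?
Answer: -8478419250/214741779061 ≈ -0.039482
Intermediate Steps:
Q = 27223 (Q = -2 + (-292 + 127)² = -2 + (-165)² = -2 + 27225 = 27223)
K = -9198 (K = 146*(-63) = -9198)
(Q + K)/(-456538 + 1/(-470370)) = (27223 - 9198)/(-456538 + 1/(-470370)) = 18025/(-456538 - 1/470370) = 18025/(-214741779061/470370) = 18025*(-470370/214741779061) = -8478419250/214741779061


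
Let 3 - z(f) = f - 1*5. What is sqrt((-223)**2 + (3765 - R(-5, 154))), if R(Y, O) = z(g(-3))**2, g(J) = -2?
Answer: sqrt(53394) ≈ 231.07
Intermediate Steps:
z(f) = 8 - f (z(f) = 3 - (f - 1*5) = 3 - (f - 5) = 3 - (-5 + f) = 3 + (5 - f) = 8 - f)
R(Y, O) = 100 (R(Y, O) = (8 - 1*(-2))**2 = (8 + 2)**2 = 10**2 = 100)
sqrt((-223)**2 + (3765 - R(-5, 154))) = sqrt((-223)**2 + (3765 - 1*100)) = sqrt(49729 + (3765 - 100)) = sqrt(49729 + 3665) = sqrt(53394)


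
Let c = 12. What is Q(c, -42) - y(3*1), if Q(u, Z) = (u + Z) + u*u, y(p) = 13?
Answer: 101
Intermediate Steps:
Q(u, Z) = Z + u + u² (Q(u, Z) = (Z + u) + u² = Z + u + u²)
Q(c, -42) - y(3*1) = (-42 + 12 + 12²) - 1*13 = (-42 + 12 + 144) - 13 = 114 - 13 = 101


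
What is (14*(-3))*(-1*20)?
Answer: 840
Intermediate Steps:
(14*(-3))*(-1*20) = -42*(-20) = 840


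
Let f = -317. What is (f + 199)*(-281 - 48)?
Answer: 38822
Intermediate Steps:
(f + 199)*(-281 - 48) = (-317 + 199)*(-281 - 48) = -118*(-329) = 38822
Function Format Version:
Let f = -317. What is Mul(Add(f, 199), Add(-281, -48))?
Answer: 38822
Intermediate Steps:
Mul(Add(f, 199), Add(-281, -48)) = Mul(Add(-317, 199), Add(-281, -48)) = Mul(-118, -329) = 38822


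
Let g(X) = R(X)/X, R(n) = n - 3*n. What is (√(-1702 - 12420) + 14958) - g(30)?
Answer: 14960 + I*√14122 ≈ 14960.0 + 118.84*I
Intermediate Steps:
R(n) = -2*n
g(X) = -2 (g(X) = (-2*X)/X = -2)
(√(-1702 - 12420) + 14958) - g(30) = (√(-1702 - 12420) + 14958) - 1*(-2) = (√(-14122) + 14958) + 2 = (I*√14122 + 14958) + 2 = (14958 + I*√14122) + 2 = 14960 + I*√14122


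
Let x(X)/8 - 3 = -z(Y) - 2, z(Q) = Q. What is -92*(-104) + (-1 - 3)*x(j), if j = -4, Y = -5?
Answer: 9376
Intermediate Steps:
x(X) = 48 (x(X) = 24 + 8*(-1*(-5) - 2) = 24 + 8*(5 - 2) = 24 + 8*3 = 24 + 24 = 48)
-92*(-104) + (-1 - 3)*x(j) = -92*(-104) + (-1 - 3)*48 = 9568 - 4*48 = 9568 - 192 = 9376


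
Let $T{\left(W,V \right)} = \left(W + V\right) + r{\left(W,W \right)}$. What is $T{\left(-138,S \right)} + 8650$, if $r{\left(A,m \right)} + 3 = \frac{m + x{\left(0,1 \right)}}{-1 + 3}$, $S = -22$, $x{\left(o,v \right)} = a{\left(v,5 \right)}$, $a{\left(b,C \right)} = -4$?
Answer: $8416$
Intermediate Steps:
$x{\left(o,v \right)} = -4$
$r{\left(A,m \right)} = -5 + \frac{m}{2}$ ($r{\left(A,m \right)} = -3 + \frac{m - 4}{-1 + 3} = -3 + \frac{-4 + m}{2} = -3 + \left(-4 + m\right) \frac{1}{2} = -3 + \left(-2 + \frac{m}{2}\right) = -5 + \frac{m}{2}$)
$T{\left(W,V \right)} = -5 + V + \frac{3 W}{2}$ ($T{\left(W,V \right)} = \left(W + V\right) + \left(-5 + \frac{W}{2}\right) = \left(V + W\right) + \left(-5 + \frac{W}{2}\right) = -5 + V + \frac{3 W}{2}$)
$T{\left(-138,S \right)} + 8650 = \left(-5 - 22 + \frac{3}{2} \left(-138\right)\right) + 8650 = \left(-5 - 22 - 207\right) + 8650 = -234 + 8650 = 8416$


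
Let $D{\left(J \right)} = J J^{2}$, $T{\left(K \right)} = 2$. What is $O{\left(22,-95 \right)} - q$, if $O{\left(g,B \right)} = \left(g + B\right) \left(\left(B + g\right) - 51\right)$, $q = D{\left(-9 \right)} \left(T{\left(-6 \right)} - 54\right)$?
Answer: $-28856$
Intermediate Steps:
$D{\left(J \right)} = J^{3}$
$q = 37908$ ($q = \left(-9\right)^{3} \left(2 - 54\right) = \left(-729\right) \left(-52\right) = 37908$)
$O{\left(g,B \right)} = \left(B + g\right) \left(-51 + B + g\right)$
$O{\left(22,-95 \right)} - q = \left(\left(-95\right)^{2} + 22^{2} - -4845 - 1122 + 2 \left(-95\right) 22\right) - 37908 = \left(9025 + 484 + 4845 - 1122 - 4180\right) - 37908 = 9052 - 37908 = -28856$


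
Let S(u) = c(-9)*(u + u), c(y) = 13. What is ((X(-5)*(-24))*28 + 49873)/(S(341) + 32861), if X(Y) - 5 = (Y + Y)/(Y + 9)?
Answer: 48193/41727 ≈ 1.1550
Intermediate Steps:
X(Y) = 5 + 2*Y/(9 + Y) (X(Y) = 5 + (Y + Y)/(Y + 9) = 5 + (2*Y)/(9 + Y) = 5 + 2*Y/(9 + Y))
S(u) = 26*u (S(u) = 13*(u + u) = 13*(2*u) = 26*u)
((X(-5)*(-24))*28 + 49873)/(S(341) + 32861) = ((((45 + 7*(-5))/(9 - 5))*(-24))*28 + 49873)/(26*341 + 32861) = ((((45 - 35)/4)*(-24))*28 + 49873)/(8866 + 32861) = ((((1/4)*10)*(-24))*28 + 49873)/41727 = (((5/2)*(-24))*28 + 49873)*(1/41727) = (-60*28 + 49873)*(1/41727) = (-1680 + 49873)*(1/41727) = 48193*(1/41727) = 48193/41727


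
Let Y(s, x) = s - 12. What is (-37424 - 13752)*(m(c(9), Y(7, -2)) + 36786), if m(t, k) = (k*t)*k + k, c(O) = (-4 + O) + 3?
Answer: -1892539656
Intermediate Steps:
Y(s, x) = -12 + s
c(O) = -1 + O
m(t, k) = k + t*k² (m(t, k) = t*k² + k = k + t*k²)
(-37424 - 13752)*(m(c(9), Y(7, -2)) + 36786) = (-37424 - 13752)*((-12 + 7)*(1 + (-12 + 7)*(-1 + 9)) + 36786) = -51176*(-5*(1 - 5*8) + 36786) = -51176*(-5*(1 - 40) + 36786) = -51176*(-5*(-39) + 36786) = -51176*(195 + 36786) = -51176*36981 = -1892539656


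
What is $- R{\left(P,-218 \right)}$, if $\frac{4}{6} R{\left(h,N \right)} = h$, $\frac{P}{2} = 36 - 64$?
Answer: $84$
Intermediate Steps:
$P = -56$ ($P = 2 \left(36 - 64\right) = 2 \left(-28\right) = -56$)
$R{\left(h,N \right)} = \frac{3 h}{2}$
$- R{\left(P,-218 \right)} = - \frac{3 \left(-56\right)}{2} = \left(-1\right) \left(-84\right) = 84$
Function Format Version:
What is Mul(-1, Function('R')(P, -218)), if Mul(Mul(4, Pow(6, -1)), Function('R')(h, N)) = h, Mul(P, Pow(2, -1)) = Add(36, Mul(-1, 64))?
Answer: 84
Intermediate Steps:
P = -56 (P = Mul(2, Add(36, Mul(-1, 64))) = Mul(2, Add(36, -64)) = Mul(2, -28) = -56)
Function('R')(h, N) = Mul(Rational(3, 2), h)
Mul(-1, Function('R')(P, -218)) = Mul(-1, Mul(Rational(3, 2), -56)) = Mul(-1, -84) = 84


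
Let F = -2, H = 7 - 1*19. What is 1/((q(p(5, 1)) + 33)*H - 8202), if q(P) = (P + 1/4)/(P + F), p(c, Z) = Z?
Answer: -1/8583 ≈ -0.00011651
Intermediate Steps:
H = -12 (H = 7 - 19 = -12)
q(P) = (¼ + P)/(-2 + P) (q(P) = (P + 1/4)/(P - 2) = (P + ¼)/(-2 + P) = (¼ + P)/(-2 + P))
1/((q(p(5, 1)) + 33)*H - 8202) = 1/(((¼ + 1)/(-2 + 1) + 33)*(-12) - 8202) = 1/(((5/4)/(-1) + 33)*(-12) - 8202) = 1/((-1*5/4 + 33)*(-12) - 8202) = 1/((-5/4 + 33)*(-12) - 8202) = 1/((127/4)*(-12) - 8202) = 1/(-381 - 8202) = 1/(-8583) = -1/8583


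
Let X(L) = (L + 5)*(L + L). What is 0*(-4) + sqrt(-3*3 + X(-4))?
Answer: I*sqrt(17) ≈ 4.1231*I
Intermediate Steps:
X(L) = 2*L*(5 + L) (X(L) = (5 + L)*(2*L) = 2*L*(5 + L))
0*(-4) + sqrt(-3*3 + X(-4)) = 0*(-4) + sqrt(-3*3 + 2*(-4)*(5 - 4)) = 0 + sqrt(-9 + 2*(-4)*1) = 0 + sqrt(-9 - 8) = 0 + sqrt(-17) = 0 + I*sqrt(17) = I*sqrt(17)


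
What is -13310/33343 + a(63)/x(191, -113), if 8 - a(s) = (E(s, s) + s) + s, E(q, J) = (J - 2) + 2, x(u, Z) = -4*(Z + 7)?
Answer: -11678523/14137432 ≈ -0.82607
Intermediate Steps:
x(u, Z) = -28 - 4*Z (x(u, Z) = -4*(7 + Z) = -28 - 4*Z)
E(q, J) = J (E(q, J) = (-2 + J) + 2 = J)
a(s) = 8 - 3*s (a(s) = 8 - ((s + s) + s) = 8 - (2*s + s) = 8 - 3*s)
-13310/33343 + a(63)/x(191, -113) = -13310/33343 + (8 - 3*63)/(-28 - 4*(-113)) = -13310*1/33343 + (8 - 189)/(-28 + 452) = -13310/33343 - 181/424 = -11678523/14137432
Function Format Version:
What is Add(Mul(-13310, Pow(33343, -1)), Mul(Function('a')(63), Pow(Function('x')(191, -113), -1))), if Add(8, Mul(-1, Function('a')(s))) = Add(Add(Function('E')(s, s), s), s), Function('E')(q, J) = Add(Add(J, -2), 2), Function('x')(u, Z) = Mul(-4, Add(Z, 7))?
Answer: Rational(-11678523, 14137432) ≈ -0.82607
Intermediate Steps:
Function('x')(u, Z) = Add(-28, Mul(-4, Z)) (Function('x')(u, Z) = Mul(-4, Add(7, Z)) = Add(-28, Mul(-4, Z)))
Function('E')(q, J) = J (Function('E')(q, J) = Add(Add(-2, J), 2) = J)
Function('a')(s) = Add(8, Mul(-3, s)) (Function('a')(s) = Add(8, Mul(-1, Add(Add(s, s), s))) = Add(8, Mul(-1, Add(Mul(2, s), s))) = Add(8, Mul(-1, Mul(3, s))) = Add(8, Mul(-3, s)))
Add(Mul(-13310, Pow(33343, -1)), Mul(Function('a')(63), Pow(Function('x')(191, -113), -1))) = Add(Mul(-13310, Pow(33343, -1)), Mul(Add(8, Mul(-3, 63)), Pow(Add(-28, Mul(-4, -113)), -1))) = Add(Mul(-13310, Rational(1, 33343)), Mul(Add(8, -189), Pow(Add(-28, 452), -1))) = Add(Rational(-13310, 33343), Mul(-181, Pow(424, -1))) = Add(Rational(-13310, 33343), Mul(-181, Rational(1, 424))) = Add(Rational(-13310, 33343), Rational(-181, 424)) = Rational(-11678523, 14137432)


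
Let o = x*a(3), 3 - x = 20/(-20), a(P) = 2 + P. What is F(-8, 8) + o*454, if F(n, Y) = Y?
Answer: 9088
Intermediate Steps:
x = 4 (x = 3 - 20/(-20) = 3 - 20*(-1)/20 = 3 - 1*(-1) = 3 + 1 = 4)
o = 20 (o = 4*(2 + 3) = 4*5 = 20)
F(-8, 8) + o*454 = 8 + 20*454 = 8 + 9080 = 9088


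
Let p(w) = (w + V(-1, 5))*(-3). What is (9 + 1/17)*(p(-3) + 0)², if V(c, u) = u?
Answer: 5544/17 ≈ 326.12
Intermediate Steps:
p(w) = -15 - 3*w (p(w) = (w + 5)*(-3) = (5 + w)*(-3) = -15 - 3*w)
(9 + 1/17)*(p(-3) + 0)² = (9 + 1/17)*((-15 - 3*(-3)) + 0)² = (9 + 1/17)*((-15 + 9) + 0)² = 154*(-6 + 0)²/17 = (154/17)*(-6)² = (154/17)*36 = 5544/17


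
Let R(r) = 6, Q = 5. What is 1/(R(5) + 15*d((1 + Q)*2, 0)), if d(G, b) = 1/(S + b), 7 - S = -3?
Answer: 2/15 ≈ 0.13333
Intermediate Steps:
S = 10 (S = 7 - 1*(-3) = 7 + 3 = 10)
d(G, b) = 1/(10 + b)
1/(R(5) + 15*d((1 + Q)*2, 0)) = 1/(6 + 15/(10 + 0)) = 1/(6 + 15/10) = 1/(6 + 15*(⅒)) = 1/(6 + 3/2) = 1/(15/2) = 2/15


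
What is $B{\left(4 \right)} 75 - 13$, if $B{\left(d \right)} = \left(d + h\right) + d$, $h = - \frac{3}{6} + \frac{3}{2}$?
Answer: $662$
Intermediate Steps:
$h = 1$ ($h = \left(-3\right) \frac{1}{6} + 3 \cdot \frac{1}{2} = - \frac{1}{2} + \frac{3}{2} = 1$)
$B{\left(d \right)} = 1 + 2 d$ ($B{\left(d \right)} = \left(d + 1\right) + d = \left(1 + d\right) + d = 1 + 2 d$)
$B{\left(4 \right)} 75 - 13 = \left(1 + 2 \cdot 4\right) 75 - 13 = \left(1 + 8\right) 75 - 13 = 9 \cdot 75 - 13 = 675 - 13 = 662$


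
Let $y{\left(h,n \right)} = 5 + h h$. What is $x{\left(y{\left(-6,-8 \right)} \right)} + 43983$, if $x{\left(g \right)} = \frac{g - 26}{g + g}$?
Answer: $\frac{3606621}{82} \approx 43983.0$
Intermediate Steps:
$y{\left(h,n \right)} = 5 + h^{2}$
$x{\left(g \right)} = \frac{-26 + g}{2 g}$
$x{\left(y{\left(-6,-8 \right)} \right)} + 43983 = \frac{-26 + \left(5 + \left(-6\right)^{2}\right)}{2 \left(5 + \left(-6\right)^{2}\right)} + 43983 = \frac{-26 + \left(5 + 36\right)}{2 \left(5 + 36\right)} + 43983 = \frac{-26 + 41}{2 \cdot 41} + 43983 = \frac{1}{2} \cdot \frac{1}{41} \cdot 15 + 43983 = \frac{15}{82} + 43983 = \frac{3606621}{82}$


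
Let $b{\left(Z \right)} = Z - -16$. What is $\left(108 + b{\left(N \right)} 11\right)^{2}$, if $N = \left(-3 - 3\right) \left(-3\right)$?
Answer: $232324$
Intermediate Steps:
$N = 18$ ($N = \left(-6\right) \left(-3\right) = 18$)
$b{\left(Z \right)} = 16 + Z$ ($b{\left(Z \right)} = Z + 16 = 16 + Z$)
$\left(108 + b{\left(N \right)} 11\right)^{2} = \left(108 + \left(16 + 18\right) 11\right)^{2} = \left(108 + 34 \cdot 11\right)^{2} = \left(108 + 374\right)^{2} = 482^{2} = 232324$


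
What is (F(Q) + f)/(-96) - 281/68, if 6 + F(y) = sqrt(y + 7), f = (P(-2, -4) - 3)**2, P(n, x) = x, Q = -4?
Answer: -7475/1632 - sqrt(3)/96 ≈ -4.5983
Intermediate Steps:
f = 49 (f = (-4 - 3)**2 = (-7)**2 = 49)
F(y) = -6 + sqrt(7 + y) (F(y) = -6 + sqrt(y + 7) = -6 + sqrt(7 + y))
(F(Q) + f)/(-96) - 281/68 = ((-6 + sqrt(7 - 4)) + 49)/(-96) - 281/68 = ((-6 + sqrt(3)) + 49)*(-1/96) - 281*1/68 = (43 + sqrt(3))*(-1/96) - 281/68 = (-43/96 - sqrt(3)/96) - 281/68 = -7475/1632 - sqrt(3)/96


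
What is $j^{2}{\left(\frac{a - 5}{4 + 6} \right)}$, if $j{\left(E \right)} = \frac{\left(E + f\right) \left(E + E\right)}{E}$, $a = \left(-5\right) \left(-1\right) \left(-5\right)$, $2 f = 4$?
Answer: $4$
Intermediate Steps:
$f = 2$ ($f = \frac{1}{2} \cdot 4 = 2$)
$a = -25$ ($a = 5 \left(-5\right) = -25$)
$j{\left(E \right)} = 4 + 2 E$ ($j{\left(E \right)} = \frac{\left(E + 2\right) \left(E + E\right)}{E} = \frac{\left(2 + E\right) 2 E}{E} = \frac{2 E \left(2 + E\right)}{E} = 4 + 2 E$)
$j^{2}{\left(\frac{a - 5}{4 + 6} \right)} = \left(4 + 2 \frac{-25 - 5}{4 + 6}\right)^{2} = \left(4 + 2 \left(- \frac{30}{10}\right)\right)^{2} = \left(4 + 2 \left(\left(-30\right) \frac{1}{10}\right)\right)^{2} = \left(4 + 2 \left(-3\right)\right)^{2} = \left(4 - 6\right)^{2} = \left(-2\right)^{2} = 4$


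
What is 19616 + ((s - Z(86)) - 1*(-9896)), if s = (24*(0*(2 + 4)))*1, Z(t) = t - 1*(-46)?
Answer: 29380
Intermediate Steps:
Z(t) = 46 + t (Z(t) = t + 46 = 46 + t)
s = 0 (s = (24*(0*6))*1 = (24*0)*1 = 0*1 = 0)
19616 + ((s - Z(86)) - 1*(-9896)) = 19616 + ((0 - (46 + 86)) - 1*(-9896)) = 19616 + ((0 - 1*132) + 9896) = 19616 + ((0 - 132) + 9896) = 19616 + (-132 + 9896) = 19616 + 9764 = 29380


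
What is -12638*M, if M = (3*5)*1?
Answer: -189570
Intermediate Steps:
M = 15 (M = 15*1 = 15)
-12638*M = -12638*15 = -189570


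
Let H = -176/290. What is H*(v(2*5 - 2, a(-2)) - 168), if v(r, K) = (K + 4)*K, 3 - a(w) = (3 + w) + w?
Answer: 11968/145 ≈ 82.538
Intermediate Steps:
a(w) = -2*w (a(w) = 3 - ((3 + w) + w) = 3 - (3 + 2*w) = 3 + (-3 - 2*w) = -2*w)
H = -88/145 (H = -176*1/290 = -88/145 ≈ -0.60690)
v(r, K) = K*(4 + K) (v(r, K) = (4 + K)*K = K*(4 + K))
H*(v(2*5 - 2, a(-2)) - 168) = -88*((-2*(-2))*(4 - 2*(-2)) - 168)/145 = -88*(4*(4 + 4) - 168)/145 = -88*(4*8 - 168)/145 = -88*(32 - 168)/145 = -88/145*(-136) = 11968/145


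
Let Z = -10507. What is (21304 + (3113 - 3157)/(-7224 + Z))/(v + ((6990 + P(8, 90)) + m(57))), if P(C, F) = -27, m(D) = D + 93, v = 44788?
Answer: 377741268/920256631 ≈ 0.41047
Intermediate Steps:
m(D) = 93 + D
(21304 + (3113 - 3157)/(-7224 + Z))/(v + ((6990 + P(8, 90)) + m(57))) = (21304 + (3113 - 3157)/(-7224 - 10507))/(44788 + ((6990 - 27) + (93 + 57))) = (21304 - 44/(-17731))/(44788 + (6963 + 150)) = (21304 - 44*(-1/17731))/(44788 + 7113) = (21304 + 44/17731)/51901 = (377741268/17731)*(1/51901) = 377741268/920256631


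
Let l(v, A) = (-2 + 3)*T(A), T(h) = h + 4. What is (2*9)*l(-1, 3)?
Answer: 126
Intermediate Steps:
T(h) = 4 + h
l(v, A) = 4 + A (l(v, A) = (-2 + 3)*(4 + A) = 1*(4 + A) = 4 + A)
(2*9)*l(-1, 3) = (2*9)*(4 + 3) = 18*7 = 126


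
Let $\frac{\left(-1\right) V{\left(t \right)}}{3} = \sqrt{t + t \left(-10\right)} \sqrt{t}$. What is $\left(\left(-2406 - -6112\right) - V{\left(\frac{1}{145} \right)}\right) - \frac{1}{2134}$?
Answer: $\frac{7908603}{2134} + \frac{9 i}{145} \approx 3706.0 + 0.062069 i$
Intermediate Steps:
$V{\left(t \right)} = - 9 \sqrt{t} \sqrt{- t}$ ($V{\left(t \right)} = - 3 \sqrt{t + t \left(-10\right)} \sqrt{t} = - 3 \sqrt{t - 10 t} \sqrt{t} = - 3 \sqrt{- 9 t} \sqrt{t} = - 3 \cdot 3 \sqrt{- t} \sqrt{t} = - 3 \cdot 3 \sqrt{t} \sqrt{- t} = - 9 \sqrt{t} \sqrt{- t}$)
$\left(\left(-2406 - -6112\right) - V{\left(\frac{1}{145} \right)}\right) - \frac{1}{2134} = \left(\left(-2406 - -6112\right) - - 9 \sqrt{\frac{1}{145}} \sqrt{- \frac{1}{145}}\right) - \frac{1}{2134} = \left(\left(-2406 + 6112\right) - - \frac{9 \sqrt{\left(-1\right) \frac{1}{145}}}{\sqrt{145}}\right) - \frac{1}{2134} = \left(3706 - - 9 \frac{\sqrt{145}}{145} \sqrt{- \frac{1}{145}}\right) - \frac{1}{2134} = \left(3706 - - 9 \frac{\sqrt{145}}{145} \frac{i \sqrt{145}}{145}\right) - \frac{1}{2134} = \left(3706 - - \frac{9 i}{145}\right) - \frac{1}{2134} = \left(3706 + \frac{9 i}{145}\right) - \frac{1}{2134} = \frac{7908603}{2134} + \frac{9 i}{145}$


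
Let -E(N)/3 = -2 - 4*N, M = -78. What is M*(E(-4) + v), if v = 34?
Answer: 624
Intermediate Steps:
E(N) = 6 + 12*N (E(N) = -3*(-2 - 4*N) = 6 + 12*N)
M*(E(-4) + v) = -78*((6 + 12*(-4)) + 34) = -78*((6 - 48) + 34) = -78*(-42 + 34) = -78*(-8) = 624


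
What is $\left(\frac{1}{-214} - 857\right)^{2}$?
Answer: $\frac{33635193201}{45796} \approx 7.3446 \cdot 10^{5}$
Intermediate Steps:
$\left(\frac{1}{-214} - 857\right)^{2} = \left(- \frac{1}{214} - 857\right)^{2} = \left(- \frac{183399}{214}\right)^{2} = \frac{33635193201}{45796}$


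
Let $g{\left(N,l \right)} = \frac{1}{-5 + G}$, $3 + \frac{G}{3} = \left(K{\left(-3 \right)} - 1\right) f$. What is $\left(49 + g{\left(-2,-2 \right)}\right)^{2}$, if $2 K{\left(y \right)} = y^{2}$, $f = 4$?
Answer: $\frac{1885129}{784} \approx 2404.5$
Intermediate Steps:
$K{\left(y \right)} = \frac{y^{2}}{2}$
$G = 33$ ($G = -9 + 3 \left(\frac{\left(-3\right)^{2}}{2} - 1\right) 4 = -9 + 3 \left(\frac{1}{2} \cdot 9 - 1\right) 4 = -9 + 3 \left(\frac{9}{2} - 1\right) 4 = -9 + 3 \cdot \frac{7}{2} \cdot 4 = -9 + 3 \cdot 14 = -9 + 42 = 33$)
$g{\left(N,l \right)} = \frac{1}{28}$ ($g{\left(N,l \right)} = \frac{1}{-5 + 33} = \frac{1}{28}$)
$\left(49 + g{\left(-2,-2 \right)}\right)^{2} = \left(49 + \frac{1}{28}\right)^{2} = \left(\frac{1373}{28}\right)^{2} = \frac{1885129}{784}$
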